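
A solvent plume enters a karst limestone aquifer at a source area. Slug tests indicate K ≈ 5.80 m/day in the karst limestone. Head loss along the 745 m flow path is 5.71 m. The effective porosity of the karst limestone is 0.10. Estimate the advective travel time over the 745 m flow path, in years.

4.59

Hydraulic gradient i = Δh / L = 5.71 / 745 = 0.007664.
Darcy flux q = K · i = 5.800 × 0.007664 = 0.04445 m/day.
Seepage velocity v = q / n_e = 0.04445 / 0.10 = 0.4445 m/day.
Travel time t = L / v = 745 / 0.4445 = 1676 days = 4.588 years.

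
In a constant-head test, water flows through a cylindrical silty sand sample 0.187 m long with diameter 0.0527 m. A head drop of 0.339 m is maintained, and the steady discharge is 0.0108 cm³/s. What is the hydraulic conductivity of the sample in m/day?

Cross-sectional area A = π·(d/2)² = π × (0.0527/2)² = 0.002181 m².
Convert discharge: 0.0108 cm³/s = 1.080e-08 m³/s.
Darcy's law rearranged: K = Q·L / (A·Δh) = 1.080e-08 × 0.187 / (0.002181 × 0.339) = 2.731e-06 m/s = 0.2360 m/day.

0.236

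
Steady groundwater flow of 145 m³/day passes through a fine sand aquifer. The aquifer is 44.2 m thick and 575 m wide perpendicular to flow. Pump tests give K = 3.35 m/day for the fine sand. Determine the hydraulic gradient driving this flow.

Cross-sectional area A = 575 × 44.2 = 25415 m².
From Q = K·A·i, i = Q / (K·A) = 145 / (3.350 × 25415) = 0.001703.

0.00170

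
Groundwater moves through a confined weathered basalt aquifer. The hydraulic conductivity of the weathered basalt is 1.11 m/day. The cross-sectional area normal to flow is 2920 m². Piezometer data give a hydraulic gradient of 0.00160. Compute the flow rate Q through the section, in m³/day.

Hydraulic gradient i = 0.00160.
Darcy's law: Q = K · A · i = 1.110 × 2920 × 0.001600 = 5.186 m³/day.

5.19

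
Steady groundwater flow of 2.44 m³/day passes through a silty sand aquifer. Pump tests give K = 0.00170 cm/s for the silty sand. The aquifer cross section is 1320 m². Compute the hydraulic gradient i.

0.00126

Convert K: 0.00170 cm/s × 864 = 1.469 m/day.
From Q = K·A·i, i = Q / (K·A) = 2.44 / (1.469 × 1320) = 0.001259.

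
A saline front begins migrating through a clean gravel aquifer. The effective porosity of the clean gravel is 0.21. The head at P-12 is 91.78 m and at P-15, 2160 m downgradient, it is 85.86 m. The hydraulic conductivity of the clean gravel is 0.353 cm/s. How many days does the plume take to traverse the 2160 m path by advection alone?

Convert K: 0.353 cm/s × 864 = 305.0 m/day.
Hydraulic gradient i = (91.78 − 85.86) / 2160 = 5.92 / 2160 = 0.002741.
Darcy flux q = K · i = 305.0 × 0.002741 = 0.8359 m/day.
Seepage velocity v = q / n_e = 0.8359 / 0.21 = 3.980 m/day.
Travel time t = L / v = 2160 / 3.980 = 542.6 days.

543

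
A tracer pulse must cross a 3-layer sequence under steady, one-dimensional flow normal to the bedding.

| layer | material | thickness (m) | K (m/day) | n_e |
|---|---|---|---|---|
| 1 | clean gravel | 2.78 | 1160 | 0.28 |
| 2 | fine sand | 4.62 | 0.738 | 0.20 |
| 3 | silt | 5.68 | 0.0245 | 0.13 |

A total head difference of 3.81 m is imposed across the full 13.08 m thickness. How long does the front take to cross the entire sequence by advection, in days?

With flow normal to the layers, continuity requires the same specific discharge q through every layer.
Σ(b_i/K_i) = 2.78/1160 + 4.62/0.738 + 5.68/0.0245 = 238.1 d.
q = Δh / Σ(b_i/K_i) = 3.81 / 238.1 = 0.01600 m/day.
In each layer the seepage velocity is v_i = q/n_i, so the layer transit time is t_i = b_i·n_i / q:
  layer 1 (clean gravel): t_1 = 2.78 × 0.28 / 0.01600 = 48.64 d
  layer 2 (fine sand): t_2 = 4.62 × 0.20 / 0.01600 = 57.74 d
  layer 3 (silt): t_3 = 5.68 × 0.13 / 0.01600 = 46.15 d
Total t = Σ t_i = 152.5 days.

153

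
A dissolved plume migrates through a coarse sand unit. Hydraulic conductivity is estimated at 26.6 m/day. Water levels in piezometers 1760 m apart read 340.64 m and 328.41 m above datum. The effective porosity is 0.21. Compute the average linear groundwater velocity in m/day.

0.880

Hydraulic gradient i = (340.64 − 328.41) / 1760 = 12.23 / 1760 = 0.006949.
Darcy flux q = K · i = 26.60 × 0.006949 = 0.1848 m/day.
Seepage velocity v = q / n_e = 0.1848 / 0.21 = 0.8802 m/day.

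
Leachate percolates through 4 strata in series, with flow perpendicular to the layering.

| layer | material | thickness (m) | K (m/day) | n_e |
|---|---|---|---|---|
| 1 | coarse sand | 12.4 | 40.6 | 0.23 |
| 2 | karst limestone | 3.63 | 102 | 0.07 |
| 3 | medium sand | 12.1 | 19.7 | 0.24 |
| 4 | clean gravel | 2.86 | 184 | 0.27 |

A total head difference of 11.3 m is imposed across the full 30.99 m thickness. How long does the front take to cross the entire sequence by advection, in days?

With flow normal to the layers, continuity requires the same specific discharge q through every layer.
Σ(b_i/K_i) = 12.4/40.6 + 3.63/102 + 12.1/19.7 + 2.86/184 = 0.9708 d.
q = Δh / Σ(b_i/K_i) = 11.3 / 0.9708 = 11.64 m/day.
In each layer the seepage velocity is v_i = q/n_i, so the layer transit time is t_i = b_i·n_i / q:
  layer 1 (coarse sand): t_1 = 12.4 × 0.23 / 11.64 = 0.2450 d
  layer 2 (karst limestone): t_2 = 3.63 × 0.07 / 11.64 = 0.02183 d
  layer 3 (medium sand): t_3 = 12.1 × 0.24 / 11.64 = 0.2495 d
  layer 4 (clean gravel): t_4 = 2.86 × 0.27 / 11.64 = 0.06634 d
Total t = Σ t_i = 0.5827 days.

0.583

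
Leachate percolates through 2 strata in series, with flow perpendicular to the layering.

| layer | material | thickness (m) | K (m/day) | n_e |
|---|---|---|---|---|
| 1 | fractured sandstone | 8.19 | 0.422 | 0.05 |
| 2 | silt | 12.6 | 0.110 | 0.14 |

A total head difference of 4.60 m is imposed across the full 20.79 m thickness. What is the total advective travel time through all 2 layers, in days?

With flow normal to the layers, continuity requires the same specific discharge q through every layer.
Σ(b_i/K_i) = 8.19/0.422 + 12.6/0.110 = 134.0 d.
q = Δh / Σ(b_i/K_i) = 4.60 / 134.0 = 0.03434 m/day.
In each layer the seepage velocity is v_i = q/n_i, so the layer transit time is t_i = b_i·n_i / q:
  layer 1 (fractured sandstone): t_1 = 8.19 × 0.05 / 0.03434 = 11.92 d
  layer 2 (silt): t_2 = 12.6 × 0.14 / 0.03434 = 51.37 d
Total t = Σ t_i = 63.29 days.

63.3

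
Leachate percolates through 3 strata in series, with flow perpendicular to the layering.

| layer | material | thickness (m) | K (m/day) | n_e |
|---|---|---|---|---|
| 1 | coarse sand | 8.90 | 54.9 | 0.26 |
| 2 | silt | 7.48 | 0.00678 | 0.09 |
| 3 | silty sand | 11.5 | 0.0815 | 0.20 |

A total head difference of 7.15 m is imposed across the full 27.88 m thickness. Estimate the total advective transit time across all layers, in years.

2.52

With flow normal to the layers, continuity requires the same specific discharge q through every layer.
Σ(b_i/K_i) = 8.90/54.9 + 7.48/0.00678 + 11.5/0.0815 = 1245 d.
q = Δh / Σ(b_i/K_i) = 7.15 / 1245 = 0.005745 m/day.
In each layer the seepage velocity is v_i = q/n_i, so the layer transit time is t_i = b_i·n_i / q:
  layer 1 (coarse sand): t_1 = 8.90 × 0.26 / 0.005745 = 402.8 d
  layer 2 (silt): t_2 = 7.48 × 0.09 / 0.005745 = 117.2 d
  layer 3 (silty sand): t_3 = 11.5 × 0.20 / 0.005745 = 400.3 d
Total t = Σ t_i = 920.3 days = 2.520 years.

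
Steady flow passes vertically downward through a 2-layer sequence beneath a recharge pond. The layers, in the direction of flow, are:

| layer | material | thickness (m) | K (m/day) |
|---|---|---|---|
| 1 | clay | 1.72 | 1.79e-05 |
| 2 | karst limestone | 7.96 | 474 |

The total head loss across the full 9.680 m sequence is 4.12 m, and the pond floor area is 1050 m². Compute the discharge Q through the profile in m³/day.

0.0450

Flow is perpendicular to layering, so the layers act in series and the equivalent K is the thickness-weighted harmonic mean.
Total thickness L = 1.72 + 7.96 = 9.680 m.
Σ(b_i/K_i) = 1.72/1.79e-05 + 7.96/474 = 96089 d.
K_eq = L / Σ(b_i/K_i) = 9.680 / 96089 = 0.0001007 m/day.
Q = K_eq · A · (Δh/L) = 0.0001007 × 1050 × (4.12/9.680) = 0.04502 m³/day.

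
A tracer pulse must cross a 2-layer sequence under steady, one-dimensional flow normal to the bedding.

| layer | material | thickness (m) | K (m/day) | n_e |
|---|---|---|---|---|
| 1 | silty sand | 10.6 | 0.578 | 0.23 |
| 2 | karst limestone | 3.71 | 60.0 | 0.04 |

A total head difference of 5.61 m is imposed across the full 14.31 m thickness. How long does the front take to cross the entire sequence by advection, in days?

With flow normal to the layers, continuity requires the same specific discharge q through every layer.
Σ(b_i/K_i) = 10.6/0.578 + 3.71/60.0 = 18.40 d.
q = Δh / Σ(b_i/K_i) = 5.61 / 18.40 = 0.3049 m/day.
In each layer the seepage velocity is v_i = q/n_i, so the layer transit time is t_i = b_i·n_i / q:
  layer 1 (silty sand): t_1 = 10.6 × 0.23 / 0.3049 = 7.997 d
  layer 2 (karst limestone): t_2 = 3.71 × 0.04 / 0.3049 = 0.4868 d
Total t = Σ t_i = 8.483 days.

8.48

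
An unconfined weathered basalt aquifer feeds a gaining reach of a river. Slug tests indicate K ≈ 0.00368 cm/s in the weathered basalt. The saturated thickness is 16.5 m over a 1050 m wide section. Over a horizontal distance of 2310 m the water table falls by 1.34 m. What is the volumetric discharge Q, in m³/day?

Convert K: 0.00368 cm/s × 864 = 3.180 m/day.
Cross-sectional area A = 1050 × 16.5 = 17325 m².
Hydraulic gradient i = Δh / L = 1.34 / 2310 = 0.0005801.
Darcy's law: Q = K · A · i = 3.180 × 17325 × 0.0005801 = 31.95 m³/day.

32.0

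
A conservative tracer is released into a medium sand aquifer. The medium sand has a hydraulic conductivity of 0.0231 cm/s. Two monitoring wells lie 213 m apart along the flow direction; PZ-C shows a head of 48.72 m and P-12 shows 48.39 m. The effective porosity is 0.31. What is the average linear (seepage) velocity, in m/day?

Convert K: 0.0231 cm/s × 864 = 19.96 m/day.
Hydraulic gradient i = (48.72 − 48.39) / 213 = 0.33 / 213 = 0.001549.
Darcy flux q = K · i = 19.96 × 0.001549 = 0.03092 m/day.
Seepage velocity v = q / n_e = 0.03092 / 0.31 = 0.09975 m/day.

0.0997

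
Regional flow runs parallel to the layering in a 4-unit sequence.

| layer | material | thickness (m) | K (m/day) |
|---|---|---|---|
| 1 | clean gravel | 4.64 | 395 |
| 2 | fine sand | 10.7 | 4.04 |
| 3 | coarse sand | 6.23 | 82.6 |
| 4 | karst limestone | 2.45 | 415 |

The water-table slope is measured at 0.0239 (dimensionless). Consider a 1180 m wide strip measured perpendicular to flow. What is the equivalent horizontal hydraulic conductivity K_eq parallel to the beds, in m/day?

Flow is parallel to layering, so each bed carries its own Darcy discharge and the transmissivities add.
Σ(K_i·b_i) = 395×4.64 + 4.04×10.7 + 82.6×6.23 + 415×2.45 = 3407 m²/day.
Total thickness b = 24.02 m, so K_eq = Σ(K_i·b_i)/b = 141.9 m/day.

142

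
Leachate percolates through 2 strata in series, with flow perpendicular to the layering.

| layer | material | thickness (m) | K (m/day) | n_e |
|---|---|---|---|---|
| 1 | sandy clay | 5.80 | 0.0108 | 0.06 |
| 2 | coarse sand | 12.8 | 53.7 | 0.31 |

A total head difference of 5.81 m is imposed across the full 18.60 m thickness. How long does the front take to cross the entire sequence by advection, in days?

With flow normal to the layers, continuity requires the same specific discharge q through every layer.
Σ(b_i/K_i) = 5.80/0.0108 + 12.8/53.7 = 537.3 d.
q = Δh / Σ(b_i/K_i) = 5.81 / 537.3 = 0.01081 m/day.
In each layer the seepage velocity is v_i = q/n_i, so the layer transit time is t_i = b_i·n_i / q:
  layer 1 (sandy clay): t_1 = 5.80 × 0.06 / 0.01081 = 32.18 d
  layer 2 (coarse sand): t_2 = 12.8 × 0.31 / 0.01081 = 366.9 d
Total t = Σ t_i = 399.1 days.

399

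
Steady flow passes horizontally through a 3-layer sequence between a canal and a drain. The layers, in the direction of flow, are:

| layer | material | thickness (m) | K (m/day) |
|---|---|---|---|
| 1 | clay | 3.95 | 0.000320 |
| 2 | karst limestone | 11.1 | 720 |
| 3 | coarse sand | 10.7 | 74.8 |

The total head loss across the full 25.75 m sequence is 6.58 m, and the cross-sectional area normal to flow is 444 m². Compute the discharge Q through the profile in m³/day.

0.237

Flow is perpendicular to layering, so the layers act in series and the equivalent K is the thickness-weighted harmonic mean.
Total thickness L = 3.95 + 11.1 + 10.7 = 25.75 m.
Σ(b_i/K_i) = 3.95/0.000320 + 11.1/720 + 10.7/74.8 = 12344 d.
K_eq = L / Σ(b_i/K_i) = 25.75 / 12344 = 0.002086 m/day.
Q = K_eq · A · (Δh/L) = 0.002086 × 444 × (6.58/25.75) = 0.2367 m³/day.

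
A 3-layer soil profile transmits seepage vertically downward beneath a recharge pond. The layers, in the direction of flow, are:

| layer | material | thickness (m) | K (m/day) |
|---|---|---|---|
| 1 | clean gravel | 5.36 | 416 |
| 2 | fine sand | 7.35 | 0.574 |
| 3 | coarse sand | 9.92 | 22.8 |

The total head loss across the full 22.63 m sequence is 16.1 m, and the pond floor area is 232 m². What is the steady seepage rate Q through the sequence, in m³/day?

282

Flow is perpendicular to layering, so the layers act in series and the equivalent K is the thickness-weighted harmonic mean.
Total thickness L = 5.36 + 7.35 + 9.92 = 22.63 m.
Σ(b_i/K_i) = 5.36/416 + 7.35/0.574 + 9.92/22.8 = 13.25 d.
K_eq = L / Σ(b_i/K_i) = 22.63 / 13.25 = 1.708 m/day.
Q = K_eq · A · (Δh/L) = 1.708 × 232 × (16.1/22.63) = 281.8 m³/day.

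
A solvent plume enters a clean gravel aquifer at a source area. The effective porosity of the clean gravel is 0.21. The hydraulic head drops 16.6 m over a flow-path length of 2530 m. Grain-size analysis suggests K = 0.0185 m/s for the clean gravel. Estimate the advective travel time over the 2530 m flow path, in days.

Convert K: 0.0185 m/s × 86400 = 1598 m/day.
Hydraulic gradient i = Δh / L = 16.6 / 2530 = 0.006561.
Darcy flux q = K · i = 1598 × 0.006561 = 10.49 m/day.
Seepage velocity v = q / n_e = 10.49 / 0.21 = 49.94 m/day.
Travel time t = L / v = 2530 / 49.94 = 50.66 days.

50.7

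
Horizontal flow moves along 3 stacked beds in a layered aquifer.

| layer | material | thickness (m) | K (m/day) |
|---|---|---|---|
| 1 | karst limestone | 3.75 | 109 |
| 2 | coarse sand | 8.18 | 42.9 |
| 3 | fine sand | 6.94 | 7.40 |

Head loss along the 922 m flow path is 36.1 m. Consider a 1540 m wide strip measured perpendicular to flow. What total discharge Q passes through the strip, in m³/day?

48900

Flow is parallel to layering, so each bed carries its own Darcy discharge and the transmissivities add.
Σ(K_i·b_i) = 109×3.75 + 42.9×8.18 + 7.40×6.94 = 811.0 m²/day.
Hydraulic gradient i = Δh / L = 36.1 / 922 = 0.03915.
Q = Σ(K_i·b_i) · W · i = 811.0 × 1540 × 0.03915 = 48903 m³/day.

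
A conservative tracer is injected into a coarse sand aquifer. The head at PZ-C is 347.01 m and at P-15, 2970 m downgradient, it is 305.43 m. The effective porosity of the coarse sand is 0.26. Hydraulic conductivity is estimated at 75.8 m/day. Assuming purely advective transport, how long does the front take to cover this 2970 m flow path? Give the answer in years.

Hydraulic gradient i = (347.01 − 305.43) / 2970 = 41.58 / 2970 = 0.01400.
Darcy flux q = K · i = 75.80 × 0.01400 = 1.061 m/day.
Seepage velocity v = q / n_e = 1.061 / 0.26 = 4.082 m/day.
Travel time t = L / v = 2970 / 4.082 = 727.7 days = 1.992 years.

1.99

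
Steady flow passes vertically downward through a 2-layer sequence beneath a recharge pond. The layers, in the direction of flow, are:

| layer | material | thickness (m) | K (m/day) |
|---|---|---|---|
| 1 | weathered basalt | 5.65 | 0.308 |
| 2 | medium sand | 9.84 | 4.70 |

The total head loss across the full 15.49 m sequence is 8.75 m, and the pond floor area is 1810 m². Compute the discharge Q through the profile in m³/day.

Flow is perpendicular to layering, so the layers act in series and the equivalent K is the thickness-weighted harmonic mean.
Total thickness L = 5.65 + 9.84 = 15.49 m.
Σ(b_i/K_i) = 5.65/0.308 + 9.84/4.70 = 20.44 d.
K_eq = L / Σ(b_i/K_i) = 15.49 / 20.44 = 0.7579 m/day.
Q = K_eq · A · (Δh/L) = 0.7579 × 1810 × (8.75/15.49) = 774.9 m³/day.

775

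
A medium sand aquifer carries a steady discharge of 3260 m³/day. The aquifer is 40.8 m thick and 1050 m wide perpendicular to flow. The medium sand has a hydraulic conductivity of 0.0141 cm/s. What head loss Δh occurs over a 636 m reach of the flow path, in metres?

Convert K: 0.0141 cm/s × 864 = 12.18 m/day.
Cross-sectional area A = 1050 × 40.8 = 42840 m².
From Q = K·A·i, i = Q / (K·A) = 3260 / (12.18 × 42840) = 0.006246.
Head loss Δh = i · L = 0.006246 × 636 = 3.973 m.

3.97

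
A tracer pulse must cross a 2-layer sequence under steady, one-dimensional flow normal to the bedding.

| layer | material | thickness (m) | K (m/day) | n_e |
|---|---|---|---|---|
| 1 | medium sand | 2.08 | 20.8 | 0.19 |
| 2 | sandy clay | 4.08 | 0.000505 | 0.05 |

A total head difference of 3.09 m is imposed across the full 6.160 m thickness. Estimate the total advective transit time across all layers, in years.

With flow normal to the layers, continuity requires the same specific discharge q through every layer.
Σ(b_i/K_i) = 2.08/20.8 + 4.08/0.000505 = 8079 d.
q = Δh / Σ(b_i/K_i) = 3.09 / 8079 = 0.0003825 m/day.
In each layer the seepage velocity is v_i = q/n_i, so the layer transit time is t_i = b_i·n_i / q:
  layer 1 (medium sand): t_1 = 2.08 × 0.19 / 0.0003825 = 1033 d
  layer 2 (sandy clay): t_2 = 4.08 × 0.05 / 0.0003825 = 533.4 d
Total t = Σ t_i = 1567 days = 4.289 years.

4.29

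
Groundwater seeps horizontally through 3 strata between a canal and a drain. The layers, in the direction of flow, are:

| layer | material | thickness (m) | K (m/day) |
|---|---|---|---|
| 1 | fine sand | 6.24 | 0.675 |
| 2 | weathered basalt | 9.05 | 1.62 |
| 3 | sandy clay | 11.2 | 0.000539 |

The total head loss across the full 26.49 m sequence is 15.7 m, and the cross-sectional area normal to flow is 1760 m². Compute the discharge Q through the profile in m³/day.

Flow is perpendicular to layering, so the layers act in series and the equivalent K is the thickness-weighted harmonic mean.
Total thickness L = 6.24 + 9.05 + 11.2 = 26.49 m.
Σ(b_i/K_i) = 6.24/0.675 + 9.05/1.62 + 11.2/0.000539 = 20794 d.
K_eq = L / Σ(b_i/K_i) = 26.49 / 20794 = 0.001274 m/day.
Q = K_eq · A · (Δh/L) = 0.001274 × 1760 × (15.7/26.49) = 1.329 m³/day.

1.33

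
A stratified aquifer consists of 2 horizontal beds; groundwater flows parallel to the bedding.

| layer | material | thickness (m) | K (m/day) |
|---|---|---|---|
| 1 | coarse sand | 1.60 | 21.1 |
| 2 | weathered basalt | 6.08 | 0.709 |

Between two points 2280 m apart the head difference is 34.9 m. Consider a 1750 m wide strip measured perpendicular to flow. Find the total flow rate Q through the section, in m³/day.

Flow is parallel to layering, so each bed carries its own Darcy discharge and the transmissivities add.
Σ(K_i·b_i) = 21.1×1.60 + 0.709×6.08 = 38.07 m²/day.
Hydraulic gradient i = Δh / L = 34.9 / 2280 = 0.01531.
Q = Σ(K_i·b_i) · W · i = 38.07 × 1750 × 0.01531 = 1020 m³/day.

1020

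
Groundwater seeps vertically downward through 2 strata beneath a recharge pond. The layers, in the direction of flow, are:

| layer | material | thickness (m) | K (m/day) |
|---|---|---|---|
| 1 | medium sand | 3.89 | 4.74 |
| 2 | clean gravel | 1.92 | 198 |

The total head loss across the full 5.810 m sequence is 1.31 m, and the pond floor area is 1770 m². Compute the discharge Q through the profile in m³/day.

2790

Flow is perpendicular to layering, so the layers act in series and the equivalent K is the thickness-weighted harmonic mean.
Total thickness L = 3.89 + 1.92 = 5.810 m.
Σ(b_i/K_i) = 3.89/4.74 + 1.92/198 = 0.8304 d.
K_eq = L / Σ(b_i/K_i) = 5.810 / 0.8304 = 6.997 m/day.
Q = K_eq · A · (Δh/L) = 6.997 × 1770 × (1.31/5.810) = 2792 m³/day.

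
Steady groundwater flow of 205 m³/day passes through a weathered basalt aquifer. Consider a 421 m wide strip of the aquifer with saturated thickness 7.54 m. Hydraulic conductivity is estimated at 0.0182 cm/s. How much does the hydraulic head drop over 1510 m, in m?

6.20

Convert K: 0.0182 cm/s × 864 = 15.72 m/day.
Cross-sectional area A = 421 × 7.54 = 3174 m².
From Q = K·A·i, i = Q / (K·A) = 205 / (15.72 × 3174) = 0.004107.
Head loss Δh = i · L = 0.004107 × 1510 = 6.201 m.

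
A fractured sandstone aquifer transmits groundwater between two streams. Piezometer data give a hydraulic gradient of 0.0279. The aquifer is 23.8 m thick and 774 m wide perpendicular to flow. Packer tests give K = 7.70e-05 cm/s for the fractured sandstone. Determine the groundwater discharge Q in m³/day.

34.2

Convert K: 7.70e-05 cm/s × 864 = 0.06653 m/day.
Cross-sectional area A = 774 × 23.8 = 18421 m².
Hydraulic gradient i = 0.0279.
Darcy's law: Q = K · A · i = 0.06653 × 18421 × 0.02790 = 34.19 m³/day.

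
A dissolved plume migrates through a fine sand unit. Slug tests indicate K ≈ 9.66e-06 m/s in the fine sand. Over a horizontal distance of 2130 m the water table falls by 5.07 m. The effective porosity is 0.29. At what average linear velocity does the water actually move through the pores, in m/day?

Convert K: 9.66e-06 m/s × 86400 = 0.8346 m/day.
Hydraulic gradient i = Δh / L = 5.07 / 2130 = 0.002380.
Darcy flux q = K · i = 0.8346 × 0.002380 = 0.001987 m/day.
Seepage velocity v = q / n_e = 0.001987 / 0.29 = 0.006850 m/day.

0.00685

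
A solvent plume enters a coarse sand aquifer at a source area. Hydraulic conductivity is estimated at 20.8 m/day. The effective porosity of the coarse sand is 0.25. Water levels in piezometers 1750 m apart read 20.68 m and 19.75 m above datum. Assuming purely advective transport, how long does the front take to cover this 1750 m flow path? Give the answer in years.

108

Hydraulic gradient i = (20.68 − 19.75) / 1750 = 0.93 / 1750 = 0.0005314.
Darcy flux q = K · i = 20.80 × 0.0005314 = 0.01105 m/day.
Seepage velocity v = q / n_e = 0.01105 / 0.25 = 0.04421 m/day.
Travel time t = L / v = 1750 / 0.04421 = 39579 days = 108.4 years.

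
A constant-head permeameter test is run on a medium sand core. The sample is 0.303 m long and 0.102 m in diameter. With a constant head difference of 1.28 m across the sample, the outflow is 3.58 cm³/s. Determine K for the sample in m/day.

8.96

Cross-sectional area A = π·(d/2)² = π × (0.102/2)² = 0.008171 m².
Convert discharge: 3.58 cm³/s = 3.580e-06 m³/s.
Darcy's law rearranged: K = Q·L / (A·Δh) = 3.580e-06 × 0.303 / (0.008171 × 1.28) = 0.0001037 m/s = 8.961 m/day.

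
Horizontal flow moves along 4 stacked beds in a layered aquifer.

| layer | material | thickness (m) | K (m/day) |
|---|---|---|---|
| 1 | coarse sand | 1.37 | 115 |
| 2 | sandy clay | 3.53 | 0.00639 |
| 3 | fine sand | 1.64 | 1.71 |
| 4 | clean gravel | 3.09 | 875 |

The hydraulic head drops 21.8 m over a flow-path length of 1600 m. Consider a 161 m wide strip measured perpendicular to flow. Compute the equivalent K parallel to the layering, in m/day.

Flow is parallel to layering, so each bed carries its own Darcy discharge and the transmissivities add.
Σ(K_i·b_i) = 115×1.37 + 0.00639×3.53 + 1.71×1.64 + 875×3.09 = 2864 m²/day.
Total thickness b = 9.630 m, so K_eq = Σ(K_i·b_i)/b = 297.4 m/day.

297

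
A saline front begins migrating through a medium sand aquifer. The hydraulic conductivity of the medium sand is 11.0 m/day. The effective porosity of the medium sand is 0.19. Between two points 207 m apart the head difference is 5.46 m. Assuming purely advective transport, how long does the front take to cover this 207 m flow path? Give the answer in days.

Hydraulic gradient i = Δh / L = 5.46 / 207 = 0.02638.
Darcy flux q = K · i = 11.00 × 0.02638 = 0.2901 m/day.
Seepage velocity v = q / n_e = 0.2901 / 0.19 = 1.527 m/day.
Travel time t = L / v = 207 / 1.527 = 135.6 days.

136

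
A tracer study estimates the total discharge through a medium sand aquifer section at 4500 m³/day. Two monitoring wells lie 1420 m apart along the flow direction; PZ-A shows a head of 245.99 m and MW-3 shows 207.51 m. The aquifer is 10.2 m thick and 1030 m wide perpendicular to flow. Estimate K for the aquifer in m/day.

15.8

Cross-sectional area A = 1030 × 10.2 = 10506 m².
Hydraulic gradient i = (245.99 − 207.51) / 1420 = 38.48 / 1420 = 0.02710.
From Q = K·A·i, K = Q / (A·i) = 4500 / (10506 × 0.02710) = 15.81 m/day.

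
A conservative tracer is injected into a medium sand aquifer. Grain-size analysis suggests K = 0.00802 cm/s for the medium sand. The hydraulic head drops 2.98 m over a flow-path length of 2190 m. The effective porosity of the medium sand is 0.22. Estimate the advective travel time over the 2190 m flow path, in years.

Convert K: 0.00802 cm/s × 864 = 6.929 m/day.
Hydraulic gradient i = Δh / L = 2.98 / 2190 = 0.001361.
Darcy flux q = K · i = 6.929 × 0.001361 = 0.009429 m/day.
Seepage velocity v = q / n_e = 0.009429 / 0.22 = 0.04286 m/day.
Travel time t = L / v = 2190 / 0.04286 = 51098 days = 139.9 years.

140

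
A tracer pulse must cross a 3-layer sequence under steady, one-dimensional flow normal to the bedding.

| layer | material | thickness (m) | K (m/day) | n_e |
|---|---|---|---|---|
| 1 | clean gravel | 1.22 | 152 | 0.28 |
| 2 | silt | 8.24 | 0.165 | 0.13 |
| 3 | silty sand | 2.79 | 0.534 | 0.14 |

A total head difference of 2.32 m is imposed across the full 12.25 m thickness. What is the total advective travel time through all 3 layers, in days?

With flow normal to the layers, continuity requires the same specific discharge q through every layer.
Σ(b_i/K_i) = 1.22/152 + 8.24/0.165 + 2.79/0.534 = 55.17 d.
q = Δh / Σ(b_i/K_i) = 2.32 / 55.17 = 0.04205 m/day.
In each layer the seepage velocity is v_i = q/n_i, so the layer transit time is t_i = b_i·n_i / q:
  layer 1 (clean gravel): t_1 = 1.22 × 0.28 / 0.04205 = 8.124 d
  layer 2 (silt): t_2 = 8.24 × 0.13 / 0.04205 = 25.47 d
  layer 3 (silty sand): t_3 = 2.79 × 0.14 / 0.04205 = 9.289 d
Total t = Σ t_i = 42.89 days.

42.9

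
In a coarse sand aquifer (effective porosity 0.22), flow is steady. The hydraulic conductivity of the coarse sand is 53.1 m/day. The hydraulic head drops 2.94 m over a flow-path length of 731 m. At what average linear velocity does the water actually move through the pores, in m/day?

Hydraulic gradient i = Δh / L = 2.94 / 731 = 0.004022.
Darcy flux q = K · i = 53.10 × 0.004022 = 0.2136 m/day.
Seepage velocity v = q / n_e = 0.2136 / 0.22 = 0.9707 m/day.

0.971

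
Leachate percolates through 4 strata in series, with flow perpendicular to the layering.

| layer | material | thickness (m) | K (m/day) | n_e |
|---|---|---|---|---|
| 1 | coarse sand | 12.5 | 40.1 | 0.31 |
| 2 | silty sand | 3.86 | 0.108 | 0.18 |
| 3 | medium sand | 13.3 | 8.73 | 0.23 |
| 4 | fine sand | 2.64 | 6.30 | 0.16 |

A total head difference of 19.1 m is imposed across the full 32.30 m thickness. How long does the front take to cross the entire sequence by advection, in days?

With flow normal to the layers, continuity requires the same specific discharge q through every layer.
Σ(b_i/K_i) = 12.5/40.1 + 3.86/0.108 + 13.3/8.73 + 2.64/6.30 = 37.99 d.
q = Δh / Σ(b_i/K_i) = 19.1 / 37.99 = 0.5027 m/day.
In each layer the seepage velocity is v_i = q/n_i, so the layer transit time is t_i = b_i·n_i / q:
  layer 1 (coarse sand): t_1 = 12.5 × 0.31 / 0.5027 = 7.708 d
  layer 2 (silty sand): t_2 = 3.86 × 0.18 / 0.5027 = 1.382 d
  layer 3 (medium sand): t_3 = 13.3 × 0.23 / 0.5027 = 6.085 d
  layer 4 (fine sand): t_4 = 2.64 × 0.16 / 0.5027 = 0.8403 d
Total t = Σ t_i = 16.02 days.

16.0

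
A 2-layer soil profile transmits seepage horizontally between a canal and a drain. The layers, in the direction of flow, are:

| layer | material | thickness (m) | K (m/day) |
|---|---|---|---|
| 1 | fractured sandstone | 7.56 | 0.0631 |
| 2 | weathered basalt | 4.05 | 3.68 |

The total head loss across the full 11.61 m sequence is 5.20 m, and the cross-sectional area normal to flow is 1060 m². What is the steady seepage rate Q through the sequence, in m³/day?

45.6

Flow is perpendicular to layering, so the layers act in series and the equivalent K is the thickness-weighted harmonic mean.
Total thickness L = 7.56 + 4.05 = 11.61 m.
Σ(b_i/K_i) = 7.56/0.0631 + 4.05/3.68 = 120.9 d.
K_eq = L / Σ(b_i/K_i) = 11.61 / 120.9 = 0.09602 m/day.
Q = K_eq · A · (Δh/L) = 0.09602 × 1060 × (5.20/11.61) = 45.59 m³/day.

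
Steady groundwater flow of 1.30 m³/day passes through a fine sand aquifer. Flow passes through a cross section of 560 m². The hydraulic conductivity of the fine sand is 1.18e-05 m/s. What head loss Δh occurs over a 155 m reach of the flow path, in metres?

Convert K: 1.18e-05 m/s × 86400 = 1.020 m/day.
From Q = K·A·i, i = Q / (K·A) = 1.30 / (1.020 × 560.0) = 0.002277.
Head loss Δh = i · L = 0.002277 × 155 = 0.3529 m.

0.353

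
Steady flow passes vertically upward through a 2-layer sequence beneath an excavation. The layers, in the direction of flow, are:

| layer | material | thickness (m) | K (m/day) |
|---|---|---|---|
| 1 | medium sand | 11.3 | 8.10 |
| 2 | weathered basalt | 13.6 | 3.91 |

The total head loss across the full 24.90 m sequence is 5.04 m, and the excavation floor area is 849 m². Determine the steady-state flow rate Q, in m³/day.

878

Flow is perpendicular to layering, so the layers act in series and the equivalent K is the thickness-weighted harmonic mean.
Total thickness L = 11.3 + 13.6 = 24.90 m.
Σ(b_i/K_i) = 11.3/8.10 + 13.6/3.91 = 4.873 d.
K_eq = L / Σ(b_i/K_i) = 24.90 / 4.873 = 5.109 m/day.
Q = K_eq · A · (Δh/L) = 5.109 × 849 × (5.04/24.90) = 878.0 m³/day.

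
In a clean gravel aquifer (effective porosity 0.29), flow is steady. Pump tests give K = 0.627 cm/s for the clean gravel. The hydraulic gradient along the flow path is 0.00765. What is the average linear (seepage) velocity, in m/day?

14.3

Convert K: 0.627 cm/s × 864 = 541.7 m/day.
Hydraulic gradient i = 0.00765.
Darcy flux q = K · i = 541.7 × 0.007650 = 4.144 m/day.
Seepage velocity v = q / n_e = 4.144 / 0.29 = 14.29 m/day.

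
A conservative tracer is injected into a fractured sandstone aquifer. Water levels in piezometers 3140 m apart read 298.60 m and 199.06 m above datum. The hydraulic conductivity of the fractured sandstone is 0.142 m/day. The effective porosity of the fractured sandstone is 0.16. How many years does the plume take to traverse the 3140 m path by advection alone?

306

Hydraulic gradient i = (298.60 − 199.06) / 3140 = 99.54 / 3140 = 0.03170.
Darcy flux q = K · i = 0.1420 × 0.03170 = 0.004501 m/day.
Seepage velocity v = q / n_e = 0.004501 / 0.16 = 0.02813 m/day.
Travel time t = L / v = 3140 / 0.02813 = 1.116e+05 days = 305.6 years.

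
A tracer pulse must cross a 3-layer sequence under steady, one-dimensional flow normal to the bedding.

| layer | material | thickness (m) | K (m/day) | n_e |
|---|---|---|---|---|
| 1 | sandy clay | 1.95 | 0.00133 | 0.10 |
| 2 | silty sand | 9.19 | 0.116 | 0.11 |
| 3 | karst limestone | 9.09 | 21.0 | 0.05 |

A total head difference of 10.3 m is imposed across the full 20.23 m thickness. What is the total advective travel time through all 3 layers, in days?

249

With flow normal to the layers, continuity requires the same specific discharge q through every layer.
Σ(b_i/K_i) = 1.95/0.00133 + 9.19/0.116 + 9.09/21.0 = 1546 d.
q = Δh / Σ(b_i/K_i) = 10.3 / 1546 = 0.006663 m/day.
In each layer the seepage velocity is v_i = q/n_i, so the layer transit time is t_i = b_i·n_i / q:
  layer 1 (sandy clay): t_1 = 1.95 × 0.10 / 0.006663 = 29.27 d
  layer 2 (silty sand): t_2 = 9.19 × 0.11 / 0.006663 = 151.7 d
  layer 3 (karst limestone): t_3 = 9.09 × 0.05 / 0.006663 = 68.21 d
Total t = Σ t_i = 249.2 days.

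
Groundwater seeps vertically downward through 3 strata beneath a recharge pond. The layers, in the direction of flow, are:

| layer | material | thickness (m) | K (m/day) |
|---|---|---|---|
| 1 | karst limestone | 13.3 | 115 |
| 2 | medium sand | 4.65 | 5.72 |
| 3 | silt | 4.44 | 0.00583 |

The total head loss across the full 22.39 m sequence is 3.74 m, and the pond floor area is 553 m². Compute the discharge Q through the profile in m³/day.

2.71

Flow is perpendicular to layering, so the layers act in series and the equivalent K is the thickness-weighted harmonic mean.
Total thickness L = 13.3 + 4.65 + 4.44 = 22.39 m.
Σ(b_i/K_i) = 13.3/115 + 4.65/5.72 + 4.44/0.00583 = 762.5 d.
K_eq = L / Σ(b_i/K_i) = 22.39 / 762.5 = 0.02936 m/day.
Q = K_eq · A · (Δh/L) = 0.02936 × 553 × (3.74/22.39) = 2.712 m³/day.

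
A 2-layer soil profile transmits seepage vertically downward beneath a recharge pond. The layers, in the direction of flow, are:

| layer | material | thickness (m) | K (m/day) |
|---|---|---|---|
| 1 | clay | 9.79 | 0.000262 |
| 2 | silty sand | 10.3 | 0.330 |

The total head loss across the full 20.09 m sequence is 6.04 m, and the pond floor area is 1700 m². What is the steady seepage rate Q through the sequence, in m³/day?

0.275

Flow is perpendicular to layering, so the layers act in series and the equivalent K is the thickness-weighted harmonic mean.
Total thickness L = 9.79 + 10.3 = 20.09 m.
Σ(b_i/K_i) = 9.79/0.000262 + 10.3/0.330 = 37398 d.
K_eq = L / Σ(b_i/K_i) = 20.09 / 37398 = 0.0005372 m/day.
Q = K_eq · A · (Δh/L) = 0.0005372 × 1700 × (6.04/20.09) = 0.2746 m³/day.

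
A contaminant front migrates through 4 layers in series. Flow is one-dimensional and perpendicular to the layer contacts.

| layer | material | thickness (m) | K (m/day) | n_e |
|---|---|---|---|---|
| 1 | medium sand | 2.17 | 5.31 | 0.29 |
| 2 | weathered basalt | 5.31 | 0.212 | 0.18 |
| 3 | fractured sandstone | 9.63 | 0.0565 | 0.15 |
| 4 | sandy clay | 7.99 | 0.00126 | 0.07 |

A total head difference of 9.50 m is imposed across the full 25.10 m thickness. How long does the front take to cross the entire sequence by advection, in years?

With flow normal to the layers, continuity requires the same specific discharge q through every layer.
Σ(b_i/K_i) = 2.17/5.31 + 5.31/0.212 + 9.63/0.0565 + 7.99/0.00126 = 6537 d.
q = Δh / Σ(b_i/K_i) = 9.50 / 6537 = 0.001453 m/day.
In each layer the seepage velocity is v_i = q/n_i, so the layer transit time is t_i = b_i·n_i / q:
  layer 1 (medium sand): t_1 = 2.17 × 0.29 / 0.001453 = 433.0 d
  layer 2 (weathered basalt): t_2 = 5.31 × 0.18 / 0.001453 = 657.7 d
  layer 3 (fractured sandstone): t_3 = 9.63 × 0.15 / 0.001453 = 994.0 d
  layer 4 (sandy clay): t_4 = 7.99 × 0.07 / 0.001453 = 384.9 d
Total t = Σ t_i = 2470 days = 6.761 years.

6.76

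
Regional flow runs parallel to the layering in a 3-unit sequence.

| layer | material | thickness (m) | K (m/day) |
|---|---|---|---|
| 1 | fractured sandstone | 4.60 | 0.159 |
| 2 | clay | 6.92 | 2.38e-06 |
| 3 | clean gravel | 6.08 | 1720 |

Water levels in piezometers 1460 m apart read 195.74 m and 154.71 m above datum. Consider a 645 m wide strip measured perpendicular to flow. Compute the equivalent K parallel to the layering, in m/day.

Flow is parallel to layering, so each bed carries its own Darcy discharge and the transmissivities add.
Σ(K_i·b_i) = 0.159×4.60 + 2.38e-06×6.92 + 1720×6.08 = 10458 m²/day.
Total thickness b = 17.60 m, so K_eq = Σ(K_i·b_i)/b = 594.2 m/day.

594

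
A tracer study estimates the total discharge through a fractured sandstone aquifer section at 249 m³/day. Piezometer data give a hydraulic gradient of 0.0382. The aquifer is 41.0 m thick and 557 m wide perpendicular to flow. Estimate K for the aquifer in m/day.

0.285

Cross-sectional area A = 557 × 41.0 = 22837 m².
Hydraulic gradient i = 0.0382.
From Q = K·A·i, K = Q / (A·i) = 249 / (22837 × 0.03820) = 0.2854 m/day.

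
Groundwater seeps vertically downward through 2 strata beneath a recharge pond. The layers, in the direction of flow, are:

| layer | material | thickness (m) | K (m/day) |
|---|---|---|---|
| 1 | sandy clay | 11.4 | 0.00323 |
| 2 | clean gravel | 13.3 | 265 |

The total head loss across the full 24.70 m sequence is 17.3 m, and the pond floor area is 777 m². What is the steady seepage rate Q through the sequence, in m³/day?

3.81

Flow is perpendicular to layering, so the layers act in series and the equivalent K is the thickness-weighted harmonic mean.
Total thickness L = 11.4 + 13.3 = 24.70 m.
Σ(b_i/K_i) = 11.4/0.00323 + 13.3/265 = 3529 d.
K_eq = L / Σ(b_i/K_i) = 24.70 / 3529 = 0.006998 m/day.
Q = K_eq · A · (Δh/L) = 0.006998 × 777 × (17.3/24.70) = 3.809 m³/day.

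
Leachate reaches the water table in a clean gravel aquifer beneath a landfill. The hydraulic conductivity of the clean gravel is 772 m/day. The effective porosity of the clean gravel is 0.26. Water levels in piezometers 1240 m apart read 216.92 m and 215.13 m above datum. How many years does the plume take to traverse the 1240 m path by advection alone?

0.792

Hydraulic gradient i = (216.92 − 215.13) / 1240 = 1.79 / 1240 = 0.001444.
Darcy flux q = K · i = 772.0 × 0.001444 = 1.114 m/day.
Seepage velocity v = q / n_e = 1.114 / 0.26 = 4.286 m/day.
Travel time t = L / v = 1240 / 4.286 = 289.3 days = 0.7921 years.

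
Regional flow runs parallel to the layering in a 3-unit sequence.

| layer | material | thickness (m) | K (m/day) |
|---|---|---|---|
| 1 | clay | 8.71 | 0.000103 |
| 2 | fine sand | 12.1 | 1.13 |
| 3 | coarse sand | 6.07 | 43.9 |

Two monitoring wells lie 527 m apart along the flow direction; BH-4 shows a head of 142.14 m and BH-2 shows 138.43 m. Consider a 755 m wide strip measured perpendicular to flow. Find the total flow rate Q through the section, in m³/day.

Flow is parallel to layering, so each bed carries its own Darcy discharge and the transmissivities add.
Σ(K_i·b_i) = 0.000103×8.71 + 1.13×12.1 + 43.9×6.07 = 280.1 m²/day.
Hydraulic gradient i = (142.14 − 138.43) / 527 = 3.71 / 527 = 0.007040.
Q = Σ(K_i·b_i) · W · i = 280.1 × 755 × 0.007040 = 1489 m³/day.

1490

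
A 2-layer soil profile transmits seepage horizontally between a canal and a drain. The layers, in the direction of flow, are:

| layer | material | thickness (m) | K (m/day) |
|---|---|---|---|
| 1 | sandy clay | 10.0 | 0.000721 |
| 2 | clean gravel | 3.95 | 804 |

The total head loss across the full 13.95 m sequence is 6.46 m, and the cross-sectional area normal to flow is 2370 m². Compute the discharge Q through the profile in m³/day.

Flow is perpendicular to layering, so the layers act in series and the equivalent K is the thickness-weighted harmonic mean.
Total thickness L = 10.0 + 3.95 = 13.95 m.
Σ(b_i/K_i) = 10.0/0.000721 + 3.95/804 = 13870 d.
K_eq = L / Σ(b_i/K_i) = 13.95 / 13870 = 0.001006 m/day.
Q = K_eq · A · (Δh/L) = 0.001006 × 2370 × (6.46/13.95) = 1.104 m³/day.

1.10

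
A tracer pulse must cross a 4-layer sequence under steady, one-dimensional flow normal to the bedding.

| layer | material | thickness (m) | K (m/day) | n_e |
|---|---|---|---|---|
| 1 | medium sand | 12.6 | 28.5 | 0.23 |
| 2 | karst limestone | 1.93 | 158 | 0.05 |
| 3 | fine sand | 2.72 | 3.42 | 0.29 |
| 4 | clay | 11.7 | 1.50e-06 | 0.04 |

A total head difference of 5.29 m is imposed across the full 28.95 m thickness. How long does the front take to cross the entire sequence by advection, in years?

With flow normal to the layers, continuity requires the same specific discharge q through every layer.
Σ(b_i/K_i) = 12.6/28.5 + 1.93/158 + 2.72/3.42 + 11.7/1.50e-06 = 7.800e+06 d.
q = Δh / Σ(b_i/K_i) = 5.29 / 7.800e+06 = 6.782e-07 m/day.
In each layer the seepage velocity is v_i = q/n_i, so the layer transit time is t_i = b_i·n_i / q:
  layer 1 (medium sand): t_1 = 12.6 × 0.23 / 6.782e-07 = 4.273e+06 d
  layer 2 (karst limestone): t_2 = 1.93 × 0.05 / 6.782e-07 = 1.423e+05 d
  layer 3 (fine sand): t_3 = 2.72 × 0.29 / 6.782e-07 = 1.163e+06 d
  layer 4 (clay): t_4 = 11.7 × 0.04 / 6.782e-07 = 6.901e+05 d
Total t = Σ t_i = 6.268e+06 days = 17162 years.

17200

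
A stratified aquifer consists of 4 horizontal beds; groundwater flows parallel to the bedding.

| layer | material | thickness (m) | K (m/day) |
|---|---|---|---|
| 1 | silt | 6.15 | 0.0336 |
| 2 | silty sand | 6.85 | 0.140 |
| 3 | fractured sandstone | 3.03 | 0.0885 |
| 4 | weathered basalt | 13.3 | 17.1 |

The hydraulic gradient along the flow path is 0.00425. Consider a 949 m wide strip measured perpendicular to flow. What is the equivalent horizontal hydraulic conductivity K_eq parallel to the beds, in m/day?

Flow is parallel to layering, so each bed carries its own Darcy discharge and the transmissivities add.
Σ(K_i·b_i) = 0.0336×6.15 + 0.140×6.85 + 0.0885×3.03 + 17.1×13.3 = 228.9 m²/day.
Total thickness b = 29.33 m, so K_eq = Σ(K_i·b_i)/b = 7.803 m/day.

7.80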